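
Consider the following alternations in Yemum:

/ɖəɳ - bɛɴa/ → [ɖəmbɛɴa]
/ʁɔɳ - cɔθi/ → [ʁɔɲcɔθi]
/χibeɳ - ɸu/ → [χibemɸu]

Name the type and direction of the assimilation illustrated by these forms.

The segment that alternates is /ɳ/, which surfaces as [m] when adjacent to /b/.
The change retroflex → bilabial matches the place of the following /b/, identifying this as place assimilation.
Manner and voice are unchanged, so the assimilation is partial, not total.
The other alternating forms pattern the same way: /ɳ/ → [ɲ] before /c/ (retroflex → palatal, matching palatal); /ɳ/ → [m] before /ɸ/ (retroflex → bilabial, matching bilabial) — only place changes, and always toward the following segment.
Since the segment that changes precedes the conditioning segment, the assimilation is regressive.

regressive place assimilation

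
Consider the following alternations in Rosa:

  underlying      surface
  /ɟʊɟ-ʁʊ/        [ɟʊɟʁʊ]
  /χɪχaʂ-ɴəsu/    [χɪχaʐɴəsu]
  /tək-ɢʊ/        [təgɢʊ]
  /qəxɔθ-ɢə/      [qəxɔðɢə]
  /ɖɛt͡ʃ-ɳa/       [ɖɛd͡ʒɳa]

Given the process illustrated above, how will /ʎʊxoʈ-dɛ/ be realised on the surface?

The data show regressive voicing assimilation: /ʂ/ → [ʐ] before /ɴ/; /k/ → [g] before /ɢ/; /θ/ → [ð] before /ɢ/; /t͡ʃ/ → [d͡ʒ] before /ɳ/. In each pair only voicing changes, matching the following consonant, while place and manner stay constant.
No alternation appears in [ɟʊɟʁʊ]: there the adjacent consonants already agree in voicing (/ɟ/ and /ʁ/ are both voiced), so this form is consistent with the same rule.
/ʈ/ is a voiceless retroflex stop. The following trigger /d/ is voiced, so /ʈ/ must become voiced as well.
Changing only its voicing to voiced gives [ɖ] — the voiced retroflex stop.

[ʎʊxoɖdɛ]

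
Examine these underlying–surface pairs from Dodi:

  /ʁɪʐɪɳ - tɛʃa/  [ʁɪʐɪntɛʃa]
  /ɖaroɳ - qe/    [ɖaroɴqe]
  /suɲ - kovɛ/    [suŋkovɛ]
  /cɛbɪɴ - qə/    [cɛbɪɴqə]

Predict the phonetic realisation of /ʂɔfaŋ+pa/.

The data show regressive place assimilation: /ɳ/ → [n] before /t/; /ɳ/ → [ɴ] before /q/; /ɲ/ → [ŋ] before /k/. In each pair only place changes, matching the following consonant, while manner and voice stay constant.
Nothing changes in [cɛbɪɴqə]: there the adjacent consonants already agree in place (/ɴ/ and /q/ are both uvular), so this form is consistent with the same rule.
/ŋ/ is a voiced velar nasal. The following trigger /p/ is bilabial, so /ŋ/ must become bilabial as well.
A voiced bilabial nasal is [m], so the surface segment is [m].

[ʂɔfampa]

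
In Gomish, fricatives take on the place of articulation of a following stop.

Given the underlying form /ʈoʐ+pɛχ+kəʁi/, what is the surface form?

/ʐ/ is a voiced retroflex fricative. The following trigger /p/ is bilabial, so /ʐ/ must become bilabial as well.
A voiced bilabial fricative is [β], so the surface segment is [β].
The same rule applies at the second boundary: /χ/ → [x] next to /k/.

[ʈoβpɛxkəʁi]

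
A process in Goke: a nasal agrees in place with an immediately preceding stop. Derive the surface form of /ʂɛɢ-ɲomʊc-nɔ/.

/ɲ/ is a voiced palatal nasal. The preceding trigger /ɢ/ is uvular, so /ɲ/ must become uvular as well.
The voiced uvular nasal is [ɴ], so /ɲ/ → [ɴ].
The same rule applies at the second boundary: /n/ → [ɲ] next to /c/.

[ʂɛɢɴomʊcɲɔ]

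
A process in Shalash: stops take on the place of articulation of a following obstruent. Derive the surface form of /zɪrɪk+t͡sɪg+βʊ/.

[zɪrɪtt͡sɪbβʊ]

/k/ is a voiceless velar stop. The following trigger /t͡s/ is alveolar, so /k/ must become alveolar as well.
The voiceless alveolar stop is [t], so /k/ → [t].
At the second juncture, /g/ likewise becomes [b] adjacent to /β/.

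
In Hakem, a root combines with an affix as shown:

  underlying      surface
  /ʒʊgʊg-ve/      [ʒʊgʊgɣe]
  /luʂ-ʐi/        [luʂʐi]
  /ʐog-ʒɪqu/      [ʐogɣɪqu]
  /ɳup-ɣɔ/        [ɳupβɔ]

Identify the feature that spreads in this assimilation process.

Underlying /v/ is realised as [ɣ] next to /g/; /g/ itself does not change.
The change labiodental → velar matches the place of the preceding /g/, identifying this as place assimilation.
The same holds elsewhere in the data: /ʒ/ → [ɣ] after /g/ (postalveolar → velar, matching velar); /ɣ/ → [β] after /p/ (velar → bilabial, matching bilabial) — only place changes, and always toward the preceding segment.
No alternation appears in [luʂʐi]: there the adjacent consonants already agree in place (/ʐ/ and /ʂ/ are both retroflex), so this form is consistent with the same rule.

place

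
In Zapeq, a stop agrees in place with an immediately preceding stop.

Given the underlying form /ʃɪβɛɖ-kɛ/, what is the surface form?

The rule targets /k/ (voiceless velar stop), which sits after the trigger /ɖ/ (retroflex).
Changing only its place to retroflex gives [ʈ] — the voiceless retroflex stop.

[ʃɪβɛɖʈɛ]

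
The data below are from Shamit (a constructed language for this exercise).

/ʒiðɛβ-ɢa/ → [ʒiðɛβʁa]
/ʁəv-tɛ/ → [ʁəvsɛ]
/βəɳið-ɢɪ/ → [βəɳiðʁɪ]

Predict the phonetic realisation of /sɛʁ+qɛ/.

[sɛʁχɛ]

The data show progressive manner assimilation: /ɢ/ → [ʁ] after /β/; /t/ → [s] after /v/; /ɢ/ → [ʁ] after /ð/. In each pair only manner changes, matching the preceding consonant, while place and voice stay constant.
The rule targets /q/ (voiceless uvular stop), which sits after the trigger /ʁ/ (fricative).
Changing only its manner to fricative gives [χ] — the voiceless uvular fricative.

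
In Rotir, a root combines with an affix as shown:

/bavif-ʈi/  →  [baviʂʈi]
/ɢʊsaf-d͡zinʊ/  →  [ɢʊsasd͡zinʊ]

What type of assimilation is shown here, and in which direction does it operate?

regressive place assimilation

Underlying /f/ is realised as [ʂ] next to /ʈ/; /ʈ/ itself does not change.
/f/ is labiodental while /ʈ/ is retroflex; the output [ʂ] is retroflex, matching the trigger — so the feature that spreads is place.
Manner and voice are unchanged, so the assimilation is partial, not total.
The other alternating form patterns the same way: /f/ → [s] before /d͡z/ (labiodental → alveolar, matching alveolar) — only place changes, and always toward the following segment.
The trigger is the following segment, so the direction is regressive (anticipatory).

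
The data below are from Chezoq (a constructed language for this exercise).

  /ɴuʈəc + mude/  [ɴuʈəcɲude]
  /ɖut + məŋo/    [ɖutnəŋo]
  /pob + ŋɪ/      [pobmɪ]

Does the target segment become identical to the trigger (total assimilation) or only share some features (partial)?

partial assimilation

Underlying /m/ is realised as [ɲ] next to /c/; /c/ itself does not change.
/m/ is bilabial while /c/ is palatal; the output [ɲ] is palatal, matching the trigger — so the feature that spreads is place.
Manner and voice are unchanged, so the assimilation is partial, not total.
The other alternating forms pattern the same way: /m/ → [n] after /t/ (bilabial → alveolar, matching alveolar); /ŋ/ → [m] after /b/ (velar → bilabial, matching bilabial) — only place changes, and always toward the preceding segment.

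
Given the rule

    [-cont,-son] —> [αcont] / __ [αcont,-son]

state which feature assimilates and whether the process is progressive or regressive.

regressive manner assimilation

The rule copies [cont] (continuancy) from the environment onto the target stops; since [±cont] encodes the stop/fricative manner contrast, the assimilating dimension is manner.
Since the environment is written after the underscore, the trigger follows the target; the direction is regressive.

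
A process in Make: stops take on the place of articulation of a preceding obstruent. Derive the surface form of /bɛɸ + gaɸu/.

[bɛɸbaɸu]

The rule targets /g/ (voiced velar stop), which sits after the trigger /ɸ/ (bilabial).
A voiced bilabial stop is [b], so the surface segment is [b].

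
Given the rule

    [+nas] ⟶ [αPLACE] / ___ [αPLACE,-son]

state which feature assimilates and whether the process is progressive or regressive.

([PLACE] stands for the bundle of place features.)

regressive place assimilation

The rule copies the place features (abbreviated [PLACE]) from the environment onto the target, so the assimilating feature is place.
Since the environment is written after the underscore, the trigger follows the target; the direction is regressive.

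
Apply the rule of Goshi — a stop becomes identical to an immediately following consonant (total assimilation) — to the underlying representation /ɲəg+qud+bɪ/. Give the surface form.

[ɲəqqubbɪ]

/g/ is the segment targeted by the rule; it sits immediately before /q/, so it assimilates completely and surfaces as [q].
The same rule applies at the second boundary: /d/ → [b] next to /b/.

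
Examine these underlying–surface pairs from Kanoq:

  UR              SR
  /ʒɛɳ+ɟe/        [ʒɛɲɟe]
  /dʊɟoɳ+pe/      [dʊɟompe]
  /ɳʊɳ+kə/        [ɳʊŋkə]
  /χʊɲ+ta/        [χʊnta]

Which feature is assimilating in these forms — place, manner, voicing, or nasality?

The segment that alternates is /ɳ/, which surfaces as [ɲ] when adjacent to /ɟ/.
/ɳ/ is retroflex while /ɟ/ is palatal; the output [ɲ] is palatal, matching the trigger — so the feature that spreads is place.
The other alternating forms pattern the same way: /ɳ/ → [m] before /p/ (retroflex → bilabial, matching bilabial); /ɳ/ → [ŋ] before /k/ (retroflex → velar, matching velar); /ɲ/ → [n] before /t/ (palatal → alveolar, matching alveolar) — only place changes, and always toward the following segment.

place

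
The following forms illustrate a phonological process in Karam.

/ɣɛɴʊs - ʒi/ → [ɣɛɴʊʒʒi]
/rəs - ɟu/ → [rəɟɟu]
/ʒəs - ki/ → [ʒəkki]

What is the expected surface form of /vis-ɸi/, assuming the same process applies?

The data show regressive total assimilation (/s/ → [ʒ] before /ʒ/; /s/ → [ɟ] before /ɟ/; /s/ → [k] before /k/): in every case the target segment becomes identical to its following neighbour, copying more than a single feature.
/s/ is the segment targeted by the rule; it sits immediately before /ɸ/, so it assimilates completely and surfaces as [ɸ].

[viɸɸi]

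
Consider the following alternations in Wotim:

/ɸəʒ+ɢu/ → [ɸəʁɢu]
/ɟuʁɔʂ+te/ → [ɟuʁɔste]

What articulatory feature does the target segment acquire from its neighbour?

place

Comparing underlying and surface forms, /ʒ/ → [ʁ] is the alternation; the neighbouring /ɢ/ is constant.
The change postalveolar → uvular matches the place of the following /ɢ/, identifying this as place assimilation.
The other alternating form patterns the same way: /ʂ/ → [s] before /t/ (retroflex → alveolar, matching alveolar) — only place changes, and always toward the following segment.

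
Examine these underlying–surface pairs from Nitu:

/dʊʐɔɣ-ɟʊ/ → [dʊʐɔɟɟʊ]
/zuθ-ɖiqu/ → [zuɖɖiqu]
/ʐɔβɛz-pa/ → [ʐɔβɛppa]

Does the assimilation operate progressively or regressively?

regressive

Underlying /ɣ/ is realised as [ɟ] next to /ɟ/; /ɟ/ itself does not change.
The output [ɟ] is identical to the trigger /ɟ/ — every feature (place, manner, voicing) has been copied — so this is total assimilation.
The remaining alternations confirm this: /θ/ → [ɖ] before /ɖ/; /z/ → [p] before /p/ — in each case the output is a copy of the following consonant.
The trigger is the following segment, so the direction is regressive (anticipatory).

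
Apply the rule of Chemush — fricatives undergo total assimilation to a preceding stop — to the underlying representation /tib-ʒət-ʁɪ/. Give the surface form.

/ʒ/ is the segment targeted by the rule; it sits immediately after /b/, so it assimilates completely and surfaces as [b].
At the second juncture, /ʁ/ likewise becomes [t] adjacent to /t/.

[tibbəttɪ]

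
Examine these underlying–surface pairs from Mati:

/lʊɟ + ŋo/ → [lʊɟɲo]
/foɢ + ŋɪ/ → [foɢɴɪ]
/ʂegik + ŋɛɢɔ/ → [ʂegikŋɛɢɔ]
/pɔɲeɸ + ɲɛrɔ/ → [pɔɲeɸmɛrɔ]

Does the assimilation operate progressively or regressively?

progressive

Comparing underlying and surface forms, /ŋ/ → [ɲ] is the alternation; the neighbouring /ɟ/ is constant.
The change velar → palatal matches the place of the preceding /ɟ/, identifying this as place assimilation.
The other alternating forms pattern the same way: /ŋ/ → [ɴ] after /ɢ/ (velar → uvular, matching uvular); /ɲ/ → [m] after /ɸ/ (palatal → bilabial, matching bilabial) — only place changes, and always toward the preceding segment.
Nothing changes in [ʂegikŋɛɢɔ]: there the adjacent consonants already agree in place (/ŋ/ and /k/ are both velar), so this form is consistent with the same rule.
Since the segment that changes follows the conditioning segment, the assimilation is progressive.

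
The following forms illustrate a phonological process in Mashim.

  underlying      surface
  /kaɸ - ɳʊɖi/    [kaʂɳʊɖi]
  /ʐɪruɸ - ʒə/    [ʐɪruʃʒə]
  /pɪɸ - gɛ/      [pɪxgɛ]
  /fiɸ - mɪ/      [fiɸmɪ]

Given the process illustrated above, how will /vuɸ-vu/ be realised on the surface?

[vufvu]

The data show regressive place assimilation: /ɸ/ → [ʂ] before /ɳ/; /ɸ/ → [ʃ] before /ʒ/; /ɸ/ → [x] before /g/. In each pair only place changes, matching the following consonant, while manner and voice stay constant.
Nothing changes in [fiɸmɪ]: there the adjacent consonants already agree in place (/ɸ/ and /m/ are both bilabial), so this form is consistent with the same rule.
/ɸ/ is a voiceless bilabial fricative. The following trigger /v/ is labiodental, so /ɸ/ must become labiodental as well.
The voiceless labiodental fricative is [f], so /ɸ/ → [f].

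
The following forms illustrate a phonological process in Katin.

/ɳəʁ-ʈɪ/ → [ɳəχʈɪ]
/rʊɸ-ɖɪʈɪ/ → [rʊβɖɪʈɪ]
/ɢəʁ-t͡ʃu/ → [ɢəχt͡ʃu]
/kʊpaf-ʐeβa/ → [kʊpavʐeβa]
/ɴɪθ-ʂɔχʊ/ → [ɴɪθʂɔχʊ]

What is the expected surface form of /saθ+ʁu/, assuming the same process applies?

[saðʁu]

The data show regressive voicing assimilation: /ʁ/ → [χ] before /ʈ/; /ɸ/ → [β] before /ɖ/; /ʁ/ → [χ] before /t͡ʃ/; /f/ → [v] before /ʐ/. In each pair only voicing changes, matching the following consonant, while place and manner stay constant.
No alternation appears in [ɴɪθʂɔχʊ]: there the adjacent consonants already agree in voicing (/θ/ and /ʂ/ are both voiceless), so this form is consistent with the same rule.
The rule targets /θ/ (voiceless dental fricative), which sits before the trigger /ʁ/ (voiced).
A voiced dental fricative is [ð], so the surface segment is [ð].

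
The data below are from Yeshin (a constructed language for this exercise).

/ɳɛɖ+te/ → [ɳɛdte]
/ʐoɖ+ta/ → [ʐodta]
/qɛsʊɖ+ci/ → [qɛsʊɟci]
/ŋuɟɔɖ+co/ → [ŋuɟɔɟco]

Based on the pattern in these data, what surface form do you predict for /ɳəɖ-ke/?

The data show regressive place assimilation: /ɖ/ → [d] before /t/; /ɖ/ → [ɟ] before /c/. In each pair only place changes, matching the following consonant, while manner and voice stay constant.
/ɖ/ is a voiced retroflex stop. The following trigger /k/ is velar, so /ɖ/ must become velar as well.
Changing only its place to velar gives [g] — the voiced velar stop.

[ɳəgke]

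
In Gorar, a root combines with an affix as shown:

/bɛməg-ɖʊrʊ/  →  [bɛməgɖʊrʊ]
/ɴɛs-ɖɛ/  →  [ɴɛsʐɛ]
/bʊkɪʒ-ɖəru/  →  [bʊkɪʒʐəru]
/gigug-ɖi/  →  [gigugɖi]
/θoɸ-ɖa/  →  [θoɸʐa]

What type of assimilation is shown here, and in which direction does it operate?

progressive manner assimilation

The segment that alternates is /ɖ/, which surfaces as [ʐ] when adjacent to /s/.
/ɖ/ is a stop while /s/ is a fricative; the output [ʐ] is a fricative, matching the trigger — so the feature that spreads is manner.
Place and voice are unchanged, so the assimilation is partial, not total.
Checking the remaining alternations: /ɖ/ → [ʐ] after /ʒ/ (stop → fricative, matching a fricative); /ɖ/ → [ʐ] after /ɸ/ (stop → fricative, matching a fricative) — only manner changes, and always toward the preceding segment.
Nothing changes in [bɛməgɖʊrʊ], [gigugɖi]: there the adjacent consonants already agree in manner (/ɖ/ and /g/ are both stops; /ɖ/ and /g/ are both stops), so these forms are consistent with the same rule.
The trigger is the preceding segment, so the direction is progressive (perseverative).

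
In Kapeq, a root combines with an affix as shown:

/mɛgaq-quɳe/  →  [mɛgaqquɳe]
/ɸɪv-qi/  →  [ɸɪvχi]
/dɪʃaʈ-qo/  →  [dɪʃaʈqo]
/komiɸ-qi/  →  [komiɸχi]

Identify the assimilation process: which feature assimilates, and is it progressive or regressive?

Underlying /q/ is realised as [χ] next to /v/; /v/ itself does not change.
/q/ is a stop while /v/ is a fricative; the output [χ] is a fricative, matching the trigger — so the feature that spreads is manner.
Place and voice are unchanged, so the assimilation is partial, not total.
The other alternating form patterns the same way: /q/ → [χ] after /ɸ/ (stop → fricative, matching a fricative) — only manner changes, and always toward the preceding segment.
No alternation appears in [mɛgaqquɳe], [dɪʃaʈqo]: there the adjacent consonants already agree in manner (/q/ and /q/ are both stops; /q/ and /ʈ/ are both stops), so these forms are consistent with the same rule.
The trigger is the preceding segment, so the direction is progressive (perseverative).

progressive manner assimilation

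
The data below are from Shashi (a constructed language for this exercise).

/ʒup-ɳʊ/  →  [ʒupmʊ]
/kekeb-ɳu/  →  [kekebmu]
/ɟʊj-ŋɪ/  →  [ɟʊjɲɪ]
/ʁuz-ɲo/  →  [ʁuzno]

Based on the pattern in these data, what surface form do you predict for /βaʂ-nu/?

The data show progressive place assimilation: /ɳ/ → [m] after /p/; /ɳ/ → [m] after /b/; /ŋ/ → [ɲ] after /j/; /ɲ/ → [n] after /z/. In each pair only place changes, matching the preceding consonant, while manner and voice stay constant.
The rule targets /n/ (voiced alveolar nasal), which sits after the trigger /ʂ/ (retroflex).
A voiced retroflex nasal is [ɳ], so the surface segment is [ɳ].

[βaʂɳu]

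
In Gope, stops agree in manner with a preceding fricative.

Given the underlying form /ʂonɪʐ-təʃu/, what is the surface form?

[ʂonɪʐsəʃu]

The rule targets /t/ (voiceless alveolar stop), which sits after the trigger /ʐ/ (fricative).
A voiceless alveolar fricative is [s], so the surface segment is [s].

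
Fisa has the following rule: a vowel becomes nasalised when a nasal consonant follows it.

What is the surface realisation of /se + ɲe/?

[sẽɲe]

The vowel /e/ is adjacent to the following nasal /ɲ/, so it acquires [+nasal] and surfaces as [ẽ].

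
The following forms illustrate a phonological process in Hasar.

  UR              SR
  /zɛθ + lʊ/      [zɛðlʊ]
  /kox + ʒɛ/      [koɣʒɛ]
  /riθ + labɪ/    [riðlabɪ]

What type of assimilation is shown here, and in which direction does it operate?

The segment that alternates is /θ/, which surfaces as [ð] when adjacent to /l/.
The change voiceless → voiced matches the voicing of the following /l/, identifying this as voicing assimilation.
Place and manner are unchanged, so the assimilation is partial, not total.
The same holds elsewhere in the data: /x/ → [ɣ] before /ʒ/ (voiceless → voiced, matching voiced) — only voicing changes, and always toward the following segment.
The trigger is the following segment, so the direction is regressive (anticipatory).

regressive voicing assimilation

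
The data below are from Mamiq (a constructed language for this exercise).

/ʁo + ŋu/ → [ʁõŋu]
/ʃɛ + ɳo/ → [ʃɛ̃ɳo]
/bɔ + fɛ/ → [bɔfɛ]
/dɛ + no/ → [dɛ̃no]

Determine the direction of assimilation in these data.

The vowel /o/ surfaces as nasalised [õ] next to the following nasal /ŋ/ — it has acquired the [+nasal] feature of its neighbour.
Likewise in the remaining data: /ɛ/ → [ɛ̃] before /ɳ/; /ɛ/ → [ɛ̃] before /n/ — each time a vowel is nasalised next to a following nasal.
No change occurs in [bɔfɛ] because the vowel at the boundary is adjacent to an oral consonant, not a nasal (/ɔ/ next to /f/).
Because the conditioning nasal is to the right of the vowel that changes, the process is regressive (anticipatory).

regressive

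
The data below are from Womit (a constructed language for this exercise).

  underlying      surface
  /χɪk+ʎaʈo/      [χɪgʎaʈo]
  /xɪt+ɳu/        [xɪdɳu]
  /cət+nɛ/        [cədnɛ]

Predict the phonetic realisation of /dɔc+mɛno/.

The data show regressive voicing assimilation: /k/ → [g] before /ʎ/; /t/ → [d] before /ɳ/; /t/ → [d] before /n/. In each pair only voicing changes, matching the following consonant, while place and manner stay constant.
The rule targets /c/ (voiceless palatal stop), which sits before the trigger /m/ (voiced).
A voiced palatal stop is [ɟ], so the surface segment is [ɟ].

[dɔɟmɛno]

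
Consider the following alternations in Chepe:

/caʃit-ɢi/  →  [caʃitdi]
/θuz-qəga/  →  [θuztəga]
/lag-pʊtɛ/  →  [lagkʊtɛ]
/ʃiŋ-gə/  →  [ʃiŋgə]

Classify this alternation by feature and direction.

Comparing underlying and surface forms, /ɢ/ → [d] is the alternation; the neighbouring /t/ is constant.
/ɢ/ is uvular while /t/ is alveolar; the output [d] is alveolar, matching the trigger — so the feature that spreads is place.
Manner and voice are unchanged, so the assimilation is partial, not total.
Checking the remaining alternations: /q/ → [t] after /z/ (uvular → alveolar, matching alveolar); /p/ → [k] after /g/ (bilabial → velar, matching velar) — only place changes, and always toward the preceding segment.
No alternation appears in [ʃiŋgə]: there the adjacent consonants already agree in place (/g/ and /ŋ/ are both velar), so this form is consistent with the same rule.
The trigger is the preceding segment, so the direction is progressive (perseverative).

progressive place assimilation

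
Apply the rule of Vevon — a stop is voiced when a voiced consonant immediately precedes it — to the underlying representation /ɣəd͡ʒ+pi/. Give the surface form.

[ɣəd͡ʒbi]

The rule targets /p/ (voiceless bilabial stop), which sits after the trigger /d͡ʒ/ (voiced).
The voiced bilabial stop is [b], so /p/ → [b].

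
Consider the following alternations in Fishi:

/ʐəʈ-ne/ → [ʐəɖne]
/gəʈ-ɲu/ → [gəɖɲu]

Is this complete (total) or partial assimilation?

Comparing underlying and surface forms, /ʈ/ → [ɖ] is the alternation; the neighbouring /n/ is constant.
/ʈ/ is voiceless while /n/ is voiced; the output [ɖ] is voiced, matching the trigger — so the feature that spreads is voicing.
Place and manner are unchanged, so the assimilation is partial, not total.
The same holds elsewhere in the data: /ʈ/ → [ɖ] before /ɲ/ (voiceless → voiced, matching voiced) — only voicing changes, and always toward the following segment.

partial assimilation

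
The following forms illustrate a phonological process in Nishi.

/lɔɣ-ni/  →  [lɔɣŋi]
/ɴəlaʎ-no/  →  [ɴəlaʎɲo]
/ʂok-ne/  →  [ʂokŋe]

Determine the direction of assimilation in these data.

progressive

The segment that alternates is /n/, which surfaces as [ŋ] when adjacent to /ɣ/.
The change alveolar → velar matches the place of the preceding /ɣ/, identifying this as place assimilation.
Checking the remaining alternations: /n/ → [ɲ] after /ʎ/ (alveolar → palatal, matching palatal); /n/ → [ŋ] after /k/ (alveolar → velar, matching velar) — only place changes, and always toward the preceding segment.
Since the segment that changes follows the conditioning segment, the assimilation is progressive.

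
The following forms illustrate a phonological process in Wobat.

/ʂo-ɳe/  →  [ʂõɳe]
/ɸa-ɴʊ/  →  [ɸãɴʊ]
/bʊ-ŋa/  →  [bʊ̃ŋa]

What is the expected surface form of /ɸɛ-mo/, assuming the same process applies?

The data show regressive nasality assimilation (vowel nasalisation): /o/ → [õ] before /ɳ/; /a/ → [ã] before /ɴ/; /ʊ/ → [ʊ̃] before /ŋ/ — a vowel is nasalised by an immediately following nasal consonant.
The vowel /ɛ/ is adjacent to the following nasal /m/, so it acquires [+nasal] and surfaces as [ɛ̃].

[ɸɛ̃mo]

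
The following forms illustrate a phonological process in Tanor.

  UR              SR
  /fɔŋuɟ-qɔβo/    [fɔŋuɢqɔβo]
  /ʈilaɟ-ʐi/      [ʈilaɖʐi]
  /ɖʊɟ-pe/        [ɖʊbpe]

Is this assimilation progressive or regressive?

regressive

Comparing underlying and surface forms, /ɟ/ → [ɢ] is the alternation; the neighbouring /q/ is constant.
The change palatal → uvular matches the place of the following /q/, identifying this as place assimilation.
The same holds elsewhere in the data: /ɟ/ → [ɖ] before /ʐ/ (palatal → retroflex, matching retroflex); /ɟ/ → [b] before /p/ (palatal → bilabial, matching bilabial) — only place changes, and always toward the following segment.
The trigger is the following segment, so the direction is regressive (anticipatory).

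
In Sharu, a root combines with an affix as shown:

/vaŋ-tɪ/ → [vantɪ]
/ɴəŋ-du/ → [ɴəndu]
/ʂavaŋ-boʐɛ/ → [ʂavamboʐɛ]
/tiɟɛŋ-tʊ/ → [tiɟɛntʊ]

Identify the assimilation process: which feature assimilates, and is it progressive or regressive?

regressive place assimilation

Comparing underlying and surface forms, /ŋ/ → [n] is the alternation; the neighbouring /t/ is constant.
/ŋ/ is velar while /t/ is alveolar; the output [n] is alveolar, matching the trigger — so the feature that spreads is place.
Manner and voice are unchanged, so the assimilation is partial, not total.
The other alternating forms pattern the same way: /ŋ/ → [n] before /d/ (velar → alveolar, matching alveolar); /ŋ/ → [m] before /b/ (velar → bilabial, matching bilabial) — only place changes, and always toward the following segment.
Since the segment that changes precedes the conditioning segment, the assimilation is regressive.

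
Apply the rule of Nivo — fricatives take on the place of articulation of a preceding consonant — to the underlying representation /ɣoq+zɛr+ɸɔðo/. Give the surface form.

[ɣoqʁɛrsɔðo]

The rule targets /z/ (voiced alveolar fricative), which sits after the trigger /q/ (uvular).
Changing only its place to uvular gives [ʁ] — the voiced uvular fricative.
At the second juncture, /ɸ/ likewise becomes [s] adjacent to /r/.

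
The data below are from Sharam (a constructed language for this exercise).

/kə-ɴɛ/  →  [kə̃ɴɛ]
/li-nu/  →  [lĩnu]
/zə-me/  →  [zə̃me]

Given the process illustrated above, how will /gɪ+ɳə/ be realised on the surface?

The data show regressive nasality assimilation (vowel nasalisation): /ə/ → [ə̃] before /ɴ/; /i/ → [ĩ] before /n/; /ə/ → [ə̃] before /m/ — a vowel is nasalised by an immediately following nasal consonant.
The vowel /ɪ/ is adjacent to the following nasal /ɳ/, so it acquires [+nasal] and surfaces as [ɪ̃].

[gɪ̃ɳə]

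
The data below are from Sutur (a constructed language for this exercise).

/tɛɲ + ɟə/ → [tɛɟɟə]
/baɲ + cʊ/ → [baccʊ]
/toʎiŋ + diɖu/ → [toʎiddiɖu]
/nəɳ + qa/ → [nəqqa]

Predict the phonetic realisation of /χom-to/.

The data show regressive total assimilation (/ɲ/ → [ɟ] before /ɟ/; /ɲ/ → [c] before /c/; /ŋ/ → [d] before /d/; /ɳ/ → [q] before /q/): in every case the target segment becomes identical to its following neighbour, copying more than a single feature.
/m/ is the segment targeted by the rule; it sits immediately before /t/, so it assimilates completely and surfaces as [t].

[χotto]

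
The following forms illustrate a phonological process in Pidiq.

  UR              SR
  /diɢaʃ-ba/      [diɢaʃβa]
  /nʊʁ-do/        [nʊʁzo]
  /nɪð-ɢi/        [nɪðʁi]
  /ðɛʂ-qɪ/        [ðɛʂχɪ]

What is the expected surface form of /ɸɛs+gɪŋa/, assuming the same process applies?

[ɸɛsɣɪŋa]

The data show progressive manner assimilation: /b/ → [β] after /ʃ/; /d/ → [z] after /ʁ/; /ɢ/ → [ʁ] after /ð/; /q/ → [χ] after /ʂ/. In each pair only manner changes, matching the preceding consonant, while place and voice stay constant.
/g/ is a voiced velar stop. The preceding trigger /s/ is a fricative, so /g/ must become a fricative as well.
Changing only its manner to fricative gives [ɣ] — the voiced velar fricative.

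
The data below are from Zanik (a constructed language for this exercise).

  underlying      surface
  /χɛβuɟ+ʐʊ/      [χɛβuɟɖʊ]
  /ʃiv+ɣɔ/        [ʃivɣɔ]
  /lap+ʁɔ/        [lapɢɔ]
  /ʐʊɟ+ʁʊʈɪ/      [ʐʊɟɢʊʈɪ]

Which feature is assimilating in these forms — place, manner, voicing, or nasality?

manner

Comparing underlying and surface forms, /ʐ/ → [ɖ] is the alternation; the neighbouring /ɟ/ is constant.
/ʐ/ is a fricative while /ɟ/ is a stop; the output [ɖ] is a stop, matching the trigger — so the feature that spreads is manner.
Checking the remaining alternations: /ʁ/ → [ɢ] after /p/ (fricative → stop, matching a stop); /ʁ/ → [ɢ] after /ɟ/ (fricative → stop, matching a stop) — only manner changes, and always toward the preceding segment.
No alternation appears in [ʃivɣɔ]: there the adjacent consonants already agree in manner (/ɣ/ and /v/ are both fricatives), so this form is consistent with the same rule.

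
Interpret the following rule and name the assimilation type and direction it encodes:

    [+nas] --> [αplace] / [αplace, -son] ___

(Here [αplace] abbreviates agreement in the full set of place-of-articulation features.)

The rule copies the place features (abbreviated [place]) from the environment onto the target, so the assimilating feature is place.
The conditioning segment sits to the left of the focus bar, meaning the trigger precedes the segment that changes — progressive assimilation.

progressive place assimilation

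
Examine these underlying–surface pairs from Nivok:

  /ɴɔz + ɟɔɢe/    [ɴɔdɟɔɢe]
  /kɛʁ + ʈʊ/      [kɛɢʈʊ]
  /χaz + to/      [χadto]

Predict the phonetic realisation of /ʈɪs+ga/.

[ʈɪtga]

The data show regressive manner assimilation: /z/ → [d] before /ɟ/; /ʁ/ → [ɢ] before /ʈ/; /z/ → [d] before /t/. In each pair only manner changes, matching the following consonant, while place and voice stay constant.
/s/ is a voiceless alveolar fricative. The following trigger /g/ is a stop, so /s/ must become a stop as well.
Changing only its manner to stop gives [t] — the voiceless alveolar stop.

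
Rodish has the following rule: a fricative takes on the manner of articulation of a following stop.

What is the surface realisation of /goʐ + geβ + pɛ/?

[goɖgebpɛ]

The rule targets /ʐ/ (voiced retroflex fricative), which sits before the trigger /g/ (stop).
A voiced retroflex stop is [ɖ], so the surface segment is [ɖ].
The same rule applies at the second boundary: /β/ → [b] next to /p/.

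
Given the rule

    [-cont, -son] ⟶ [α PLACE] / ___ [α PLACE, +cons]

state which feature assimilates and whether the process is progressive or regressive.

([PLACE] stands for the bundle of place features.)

The rule copies the place features (abbreviated [PLACE]) from the environment onto the target, so the assimilating feature is place.
Since the environment is written after the underscore, the trigger follows the target; the direction is regressive.

regressive place assimilation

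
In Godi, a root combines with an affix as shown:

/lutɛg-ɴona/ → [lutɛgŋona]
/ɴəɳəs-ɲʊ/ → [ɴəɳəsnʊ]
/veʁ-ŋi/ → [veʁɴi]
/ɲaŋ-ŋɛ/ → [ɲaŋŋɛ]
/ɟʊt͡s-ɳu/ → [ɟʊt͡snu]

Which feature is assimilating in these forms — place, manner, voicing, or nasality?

Underlying /ɴ/ is realised as [ŋ] next to /g/; /g/ itself does not change.
The change uvular → velar matches the place of the preceding /g/, identifying this as place assimilation.
Checking the remaining alternations: /ɲ/ → [n] after /s/ (palatal → alveolar, matching alveolar); /ŋ/ → [ɴ] after /ʁ/ (velar → uvular, matching uvular); /ɳ/ → [n] after /t͡s/ (retroflex → alveolar, matching alveolar) — only place changes, and always toward the preceding segment.
No alternation appears in [ɲaŋŋɛ]: there the adjacent consonants already agree in place (/ŋ/ and /ŋ/ are both velar), so this form is consistent with the same rule.

place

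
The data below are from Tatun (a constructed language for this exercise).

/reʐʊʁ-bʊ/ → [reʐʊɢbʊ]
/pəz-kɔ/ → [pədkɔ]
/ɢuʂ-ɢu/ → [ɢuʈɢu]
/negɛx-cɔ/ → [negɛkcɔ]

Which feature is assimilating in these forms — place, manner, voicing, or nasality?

Comparing underlying and surface forms, /ʁ/ → [ɢ] is the alternation; the neighbouring /b/ is constant.
/ʁ/ is a fricative while /b/ is a stop; the output [ɢ] is a stop, matching the trigger — so the feature that spreads is manner.
The same holds elsewhere in the data: /z/ → [d] before /k/ (fricative → stop, matching a stop); /ʂ/ → [ʈ] before /ɢ/ (fricative → stop, matching a stop); /x/ → [k] before /c/ (fricative → stop, matching a stop) — only manner changes, and always toward the following segment.

manner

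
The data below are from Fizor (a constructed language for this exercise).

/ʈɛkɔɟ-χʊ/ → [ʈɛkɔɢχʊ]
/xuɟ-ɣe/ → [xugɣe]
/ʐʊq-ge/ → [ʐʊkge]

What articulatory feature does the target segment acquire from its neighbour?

place

The segment that alternates is /ɟ/, which surfaces as [ɢ] when adjacent to /χ/.
The change palatal → uvular matches the place of the following /χ/, identifying this as place assimilation.
The same holds elsewhere in the data: /ɟ/ → [g] before /ɣ/ (palatal → velar, matching velar); /q/ → [k] before /g/ (uvular → velar, matching velar) — only place changes, and always toward the following segment.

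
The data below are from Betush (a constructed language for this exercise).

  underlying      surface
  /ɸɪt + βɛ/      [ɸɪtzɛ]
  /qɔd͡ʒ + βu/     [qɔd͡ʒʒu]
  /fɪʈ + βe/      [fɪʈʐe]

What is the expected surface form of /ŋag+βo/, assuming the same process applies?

[ŋagɣo]

The data show progressive place assimilation: /β/ → [z] after /t/; /β/ → [ʒ] after /d͡ʒ/; /β/ → [ʐ] after /ʈ/. In each pair only place changes, matching the preceding consonant, while manner and voice stay constant.
/β/ is a voiced bilabial fricative. The preceding trigger /g/ is velar, so /β/ must become velar as well.
Changing only its place to velar gives [ɣ] — the voiced velar fricative.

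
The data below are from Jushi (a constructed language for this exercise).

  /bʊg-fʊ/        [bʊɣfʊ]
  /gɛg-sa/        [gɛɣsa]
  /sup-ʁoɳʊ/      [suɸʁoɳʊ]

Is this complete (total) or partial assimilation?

partial assimilation

Underlying /g/ is realised as [ɣ] next to /f/; /f/ itself does not change.
/g/ is a stop while /f/ is a fricative; the output [ɣ] is a fricative, matching the trigger — so the feature that spreads is manner.
Place and voice are unchanged, so the assimilation is partial, not total.
The other alternating forms pattern the same way: /g/ → [ɣ] before /s/ (stop → fricative, matching a fricative); /p/ → [ɸ] before /ʁ/ (stop → fricative, matching a fricative) — only manner changes, and always toward the following segment.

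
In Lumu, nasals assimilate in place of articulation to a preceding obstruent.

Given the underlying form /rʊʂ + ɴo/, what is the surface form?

The rule targets /ɴ/ (voiced uvular nasal), which sits after the trigger /ʂ/ (retroflex).
A voiced retroflex nasal is [ɳ], so the surface segment is [ɳ].

[rʊʂɳo]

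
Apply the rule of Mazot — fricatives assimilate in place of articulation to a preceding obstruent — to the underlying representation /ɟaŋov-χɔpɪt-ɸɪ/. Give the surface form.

[ɟaŋovfɔpɪtsɪ]

/χ/ is a voiceless uvular fricative. The preceding trigger /v/ is labiodental, so /χ/ must become labiodental as well.
The voiceless labiodental fricative is [f], so /χ/ → [f].
The same rule applies at the second boundary: /ɸ/ → [s] next to /t/.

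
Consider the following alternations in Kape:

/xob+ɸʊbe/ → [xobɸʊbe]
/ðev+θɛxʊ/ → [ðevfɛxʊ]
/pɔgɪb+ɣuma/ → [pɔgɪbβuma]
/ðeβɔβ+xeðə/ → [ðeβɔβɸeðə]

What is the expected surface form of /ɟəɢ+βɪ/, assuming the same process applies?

The data show progressive place assimilation: /θ/ → [f] after /v/; /ɣ/ → [β] after /b/; /x/ → [ɸ] after /β/. In each pair only place changes, matching the preceding consonant, while manner and voice stay constant.
No alternation appears in [xobɸʊbe]: there the adjacent consonants already agree in place (/ɸ/ and /b/ are both bilabial), so this form is consistent with the same rule.
The rule targets /β/ (voiced bilabial fricative), which sits after the trigger /ɢ/ (uvular).
A voiced uvular fricative is [ʁ], so the surface segment is [ʁ].

[ɟəɢʁɪ]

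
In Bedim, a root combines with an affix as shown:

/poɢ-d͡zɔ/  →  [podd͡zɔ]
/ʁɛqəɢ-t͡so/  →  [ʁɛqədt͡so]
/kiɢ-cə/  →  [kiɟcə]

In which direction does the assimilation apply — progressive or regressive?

Underlying /ɢ/ is realised as [d] next to /d͡z/; /d͡z/ itself does not change.
The change uvular → alveolar matches the place of the following /d͡z/, identifying this as place assimilation.
The same holds elsewhere in the data: /ɢ/ → [d] before /t͡s/ (uvular → alveolar, matching alveolar); /ɢ/ → [ɟ] before /c/ (uvular → palatal, matching palatal) — only place changes, and always toward the following segment.
The trigger is the following segment, so the direction is regressive (anticipatory).

regressive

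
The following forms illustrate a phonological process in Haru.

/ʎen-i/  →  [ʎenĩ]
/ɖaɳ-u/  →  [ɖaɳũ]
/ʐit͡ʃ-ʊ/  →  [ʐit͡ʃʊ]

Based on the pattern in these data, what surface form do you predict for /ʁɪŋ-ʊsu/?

[ʁɪŋʊ̃su]

The data show progressive nasality assimilation (vowel nasalisation): /i/ → [ĩ] after /n/; /u/ → [ũ] after /ɳ/ — a vowel is nasalised by an immediately preceding nasal consonant.
No change occurs in [ʐit͡ʃʊ] because the vowel at the boundary is adjacent to an oral consonant, not a nasal (/ʊ/ next to /t͡ʃ/).
The vowel /ʊ/ is adjacent to the preceding nasal /ŋ/, so it acquires [+nasal] and surfaces as [ʊ̃].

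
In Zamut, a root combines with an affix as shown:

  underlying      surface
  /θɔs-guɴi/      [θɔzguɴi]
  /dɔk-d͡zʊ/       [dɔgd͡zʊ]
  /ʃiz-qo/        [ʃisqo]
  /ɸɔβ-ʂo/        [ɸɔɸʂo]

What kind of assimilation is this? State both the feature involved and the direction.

The segment that alternates is /s/, which surfaces as [z] when adjacent to /g/.
The change voiceless → voiced matches the voicing of the following /g/, identifying this as voicing assimilation.
Place and manner are unchanged, so the assimilation is partial, not total.
The same holds elsewhere in the data: /k/ → [g] before /d͡z/ (voiceless → voiced, matching voiced); /z/ → [s] before /q/ (voiced → voiceless, matching voiceless); /β/ → [ɸ] before /ʂ/ (voiced → voiceless, matching voiceless) — only voicing changes, and always toward the following segment.
The trigger is the following segment, so the direction is regressive (anticipatory).

regressive voicing assimilation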